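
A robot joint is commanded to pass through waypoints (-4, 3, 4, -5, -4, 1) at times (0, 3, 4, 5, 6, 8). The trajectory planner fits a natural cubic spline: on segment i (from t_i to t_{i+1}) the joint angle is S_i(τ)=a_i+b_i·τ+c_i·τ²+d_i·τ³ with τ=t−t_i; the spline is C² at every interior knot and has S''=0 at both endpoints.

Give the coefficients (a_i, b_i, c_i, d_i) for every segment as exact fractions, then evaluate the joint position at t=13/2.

Δ: Δ0=7/3, Δ1=1, Δ2=-9, Δ3=1, Δ4=5/2
row 1: diag=8, rhs=-8; c'=1/8, d'=-1
row 2: denom=4−1·1/8=31/8; d'=(-60−1·-1)/(31/8)=-472/31
row 3: denom=4−1·8/31=116/31; d'=(60−1·-472/31)/(116/31)=583/29
row 4: denom=6−1·31/116=665/116; d'=(9−1·583/29)/(665/116)=-184/95
back: M4=-184/95
back: M3=583/29−31/116·-184/95=1959/95
back: M2=-472/31−8/31·1959/95=-1952/95
back: M1=-1−1/8·-1952/95=149/95
M: M0=0, M1=149/95, M2=-1952/95, M3=1959/95, M4=-184/95, M5=0
seg 0: a=-4, c=M0/2=0, d=(M1−M0)/(6·3)=149/1710, b=Δ0−h0·(2M0+M1)/6=883/570
seg 1: a=3, c=M1/2=149/190, d=(M2−M1)/(6·1)=-2101/570, b=Δ1−h1·(2M1+M2)/6=1112/285
seg 2: a=4, c=M2/2=-976/95, d=(M3−M2)/(6·1)=3911/570, b=Δ2−h2·(2M2+M3)/6=-637/114
seg 3: a=-5, c=M3/2=1959/190, d=(M4−M3)/(6·1)=-2143/570, b=Δ3−h3·(2M3+M4)/6=-1582/285
seg 4: a=-4, c=M4/2=-92/95, d=(M5−M4)/(6·2)=46/285, b=Δ4−h4·(2M4+M5)/6=2161/570
t_q=13/2 → seg 4, τ=1/2; S=-4+2161/570·τ+-92/95·τ²+46/285·τ³=-221/95

  seg 0: a=-4 b=883/570 c=0 d=149/1710
  seg 1: a=3 b=1112/285 c=149/190 d=-2101/570
  seg 2: a=4 b=-637/114 c=-976/95 d=3911/570
  seg 3: a=-5 b=-1582/285 c=1959/190 d=-2143/570
  seg 4: a=-4 b=2161/570 c=-92/95 d=46/285
S(13/2) = -221/95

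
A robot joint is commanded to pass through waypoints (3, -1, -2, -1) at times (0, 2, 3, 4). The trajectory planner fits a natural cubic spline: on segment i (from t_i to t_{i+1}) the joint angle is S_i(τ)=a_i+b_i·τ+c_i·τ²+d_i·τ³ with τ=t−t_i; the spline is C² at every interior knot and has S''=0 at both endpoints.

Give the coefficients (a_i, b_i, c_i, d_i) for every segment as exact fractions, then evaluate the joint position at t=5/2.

  seg 0: a=3 b=-50/23 c=0 d=1/23
  seg 1: a=-1 b=-38/23 c=6/23 d=9/23
  seg 2: a=-2 b=1/23 c=33/23 d=-11/23
S(5/2) = -315/184

Δ: Δ0=-2, Δ1=-1, Δ2=1
row 1: diag=6, rhs=6; c'=1/6, d'=1
row 2: denom=4−1·1/6=23/6; d'=(12−1·1)/(23/6)=66/23
back: M2=66/23
back: M1=1−1/6·66/23=12/23
M: M0=0, M1=12/23, M2=66/23, M3=0
seg 0: a=3, c=M0/2=0, d=(M1−M0)/(6·2)=1/23, b=Δ0−h0·(2M0+M1)/6=-50/23
seg 1: a=-1, c=M1/2=6/23, d=(M2−M1)/(6·1)=9/23, b=Δ1−h1·(2M1+M2)/6=-38/23
seg 2: a=-2, c=M2/2=33/23, d=(M3−M2)/(6·1)=-11/23, b=Δ2−h2·(2M2+M3)/6=1/23
t_q=5/2 → seg 1, τ=1/2; S=-1+-38/23·τ+6/23·τ²+9/23·τ³=-315/184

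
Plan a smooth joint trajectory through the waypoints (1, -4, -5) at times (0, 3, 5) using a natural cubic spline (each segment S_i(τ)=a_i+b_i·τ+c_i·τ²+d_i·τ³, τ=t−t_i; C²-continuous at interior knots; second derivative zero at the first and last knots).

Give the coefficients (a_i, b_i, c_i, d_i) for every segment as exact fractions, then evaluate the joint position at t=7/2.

  seg 0: a=1 b=-121/60 c=0 d=7/180
  seg 1: a=-4 b=-29/30 c=7/20 d=-7/120
S(7/2) = -1409/320

Δ: Δ0=-5/3, Δ1=-1/2
row 1: diag=10, rhs=7; c'=1/5, d'=7/10
back: M1=7/10
M: M0=0, M1=7/10, M2=0
seg 0: a=1, c=M0/2=0, d=(M1−M0)/(6·3)=7/180, b=Δ0−h0·(2M0+M1)/6=-121/60
seg 1: a=-4, c=M1/2=7/20, d=(M2−M1)/(6·2)=-7/120, b=Δ1−h1·(2M1+M2)/6=-29/30
t_q=7/2 → seg 1, τ=1/2; S=-4+-29/30·τ+7/20·τ²+-7/120·τ³=-1409/320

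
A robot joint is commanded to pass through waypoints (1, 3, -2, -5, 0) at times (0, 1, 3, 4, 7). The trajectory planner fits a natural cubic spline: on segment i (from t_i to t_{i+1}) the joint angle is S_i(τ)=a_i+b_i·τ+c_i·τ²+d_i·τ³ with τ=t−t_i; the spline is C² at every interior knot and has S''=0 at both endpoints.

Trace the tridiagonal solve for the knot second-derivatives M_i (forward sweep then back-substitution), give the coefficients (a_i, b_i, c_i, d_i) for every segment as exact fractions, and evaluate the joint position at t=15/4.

  seg 0: a=1 b=833/300 c=0 d=-233/300
  seg 1: a=3 b=67/150 c=-233/100 d=257/600
  seg 2: a=-2 b=-56/15 c=6/25 d=37/75
  seg 3: a=-5 b=-133/75 c=43/25 d=-43/225
S(15/4) = -7131/1600

Δ: Δ0=2, Δ1=-5/2, Δ2=-3, Δ3=5/3
row 1: diag=6, rhs=-27; c'=1/3, d'=-9/2
row 2: denom=6−2·1/3=16/3; d'=(-3−2·-9/2)/(16/3)=9/8
row 3: denom=8−1·3/16=125/16; d'=(28−1·9/8)/(125/16)=86/25
back: M3=86/25
back: M2=9/8−3/16·86/25=12/25
back: M1=-9/2−1/3·12/25=-233/50
M: M0=0, M1=-233/50, M2=12/25, M3=86/25, M4=0
seg 0: a=1, c=M0/2=0, d=(M1−M0)/(6·1)=-233/300, b=Δ0−h0·(2M0+M1)/6=833/300
seg 1: a=3, c=M1/2=-233/100, d=(M2−M1)/(6·2)=257/600, b=Δ1−h1·(2M1+M2)/6=67/150
seg 2: a=-2, c=M2/2=6/25, d=(M3−M2)/(6·1)=37/75, b=Δ2−h2·(2M2+M3)/6=-56/15
seg 3: a=-5, c=M3/2=43/25, d=(M4−M3)/(6·3)=-43/225, b=Δ3−h3·(2M3+M4)/6=-133/75
t_q=15/4 → seg 2, τ=3/4; S=-2+-56/15·τ+6/25·τ²+37/75·τ³=-7131/1600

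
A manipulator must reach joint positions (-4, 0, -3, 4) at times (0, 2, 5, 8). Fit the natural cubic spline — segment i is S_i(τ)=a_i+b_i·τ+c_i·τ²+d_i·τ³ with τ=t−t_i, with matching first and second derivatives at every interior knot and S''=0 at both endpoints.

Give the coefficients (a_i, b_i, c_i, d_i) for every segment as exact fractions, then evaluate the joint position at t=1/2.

  seg 0: a=-4 b=314/111 c=0 d=-23/111
  seg 1: a=0 b=38/111 c=-46/37 d=265/999
  seg 2: a=-3 b=5/111 c=127/111 d=-127/999
S(1/2) = -773/296

Δ: Δ0=2, Δ1=-1, Δ2=7/3
row 1: diag=10, rhs=-18; c'=3/10, d'=-9/5
row 2: denom=12−3·3/10=111/10; d'=(20−3·-9/5)/(111/10)=254/111
back: M2=254/111
back: M1=-9/5−3/10·254/111=-92/37
M: M0=0, M1=-92/37, M2=254/111, M3=0
seg 0: a=-4, c=M0/2=0, d=(M1−M0)/(6·2)=-23/111, b=Δ0−h0·(2M0+M1)/6=314/111
seg 1: a=0, c=M1/2=-46/37, d=(M2−M1)/(6·3)=265/999, b=Δ1−h1·(2M1+M2)/6=38/111
seg 2: a=-3, c=M2/2=127/111, d=(M3−M2)/(6·3)=-127/999, b=Δ2−h2·(2M2+M3)/6=5/111
t_q=1/2 → seg 0, τ=1/2; S=-4+314/111·τ+0·τ²+-23/111·τ³=-773/296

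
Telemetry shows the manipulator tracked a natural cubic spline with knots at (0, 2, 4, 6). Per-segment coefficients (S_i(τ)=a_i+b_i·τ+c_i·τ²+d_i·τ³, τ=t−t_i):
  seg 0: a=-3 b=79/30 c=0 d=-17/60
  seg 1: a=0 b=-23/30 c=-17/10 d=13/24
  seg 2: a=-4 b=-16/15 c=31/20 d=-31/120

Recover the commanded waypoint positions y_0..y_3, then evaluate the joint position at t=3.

y_0=-3 y_1=0 y_2=-4 y_3=-2
S(3) = -77/40

y_0 = S_0(0) = a_0 = -3
y_1 = S_1(0) = a_1 = 0
y_2 = S_2(0) = a_2 = -4
y_3 = S_2(2) = -2
t_q=3 is in segment 1 (τ=1); S_1(τ)=-77/40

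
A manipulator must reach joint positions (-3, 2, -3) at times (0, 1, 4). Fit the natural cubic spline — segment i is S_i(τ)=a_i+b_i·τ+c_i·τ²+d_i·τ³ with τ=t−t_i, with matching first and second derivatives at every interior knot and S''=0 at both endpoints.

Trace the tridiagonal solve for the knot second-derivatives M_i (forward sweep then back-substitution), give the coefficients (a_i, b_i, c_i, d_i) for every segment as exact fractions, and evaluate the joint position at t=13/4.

  seg 0: a=-3 b=35/6 c=0 d=-5/6
  seg 1: a=2 b=10/3 c=-5/2 d=5/18
S(13/4) = 1/128

Δ: Δ0=5, Δ1=-5/3
row 1: diag=8, rhs=-40; c'=3/8, d'=-5
back: M1=-5
M: M0=0, M1=-5, M2=0
seg 0: a=-3, c=M0/2=0, d=(M1−M0)/(6·1)=-5/6, b=Δ0−h0·(2M0+M1)/6=35/6
seg 1: a=2, c=M1/2=-5/2, d=(M2−M1)/(6·3)=5/18, b=Δ1−h1·(2M1+M2)/6=10/3
t_q=13/4 → seg 1, τ=9/4; S=2+10/3·τ+-5/2·τ²+5/18·τ³=1/128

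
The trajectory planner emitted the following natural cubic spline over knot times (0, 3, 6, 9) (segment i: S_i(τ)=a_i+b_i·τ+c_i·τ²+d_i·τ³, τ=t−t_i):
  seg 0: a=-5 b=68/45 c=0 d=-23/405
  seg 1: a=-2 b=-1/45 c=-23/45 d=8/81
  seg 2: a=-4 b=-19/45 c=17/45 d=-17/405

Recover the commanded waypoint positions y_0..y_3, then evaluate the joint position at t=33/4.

y_0 = S_0(0) = a_0 = -5
y_1 = S_1(0) = a_1 = -2
y_2 = S_2(0) = a_2 = -4
y_3 = S_2(3) = -3
t_q=33/4 is in segment 2 (τ=9/4); S_2(τ)=-225/64

y_0=-5 y_1=-2 y_2=-4 y_3=-3
S(33/4) = -225/64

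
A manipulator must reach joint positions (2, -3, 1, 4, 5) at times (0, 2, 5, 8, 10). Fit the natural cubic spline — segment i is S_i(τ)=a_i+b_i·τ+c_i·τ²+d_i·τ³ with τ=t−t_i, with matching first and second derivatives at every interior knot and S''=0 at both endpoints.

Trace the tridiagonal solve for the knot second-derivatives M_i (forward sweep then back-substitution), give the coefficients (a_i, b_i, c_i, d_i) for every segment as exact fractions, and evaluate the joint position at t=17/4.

Δ: Δ0=-5/2, Δ1=4/3, Δ2=1, Δ3=1/2
row 1: diag=10, rhs=23; c'=3/10, d'=23/10
row 2: denom=12−3·3/10=111/10; d'=(-2−3·23/10)/(111/10)=-89/111
row 3: denom=10−3·10/37=340/37; d'=(-3−3·-89/111)/(340/37)=-11/170
back: M3=-11/170
back: M2=-89/111−10/37·-11/170=-40/51
back: M1=23/10−3/10·-40/51=431/170
M: M0=0, M1=431/170, M2=-40/51, M3=-11/170, M4=0
seg 0: a=2, c=M0/2=0, d=(M1−M0)/(6·2)=431/2040, b=Δ0−h0·(2M0+M1)/6=-853/255
seg 1: a=-3, c=M1/2=431/340, d=(M2−M1)/(6·3)=-1693/9180, b=Δ1−h1·(2M1+M2)/6=-413/510
seg 2: a=1, c=M2/2=-20/51, d=(M3−M2)/(6·3)=367/9180, b=Δ2−h2·(2M2+M3)/6=109/60
seg 3: a=4, c=M3/2=-11/340, d=(M4−M3)/(6·2)=11/2040, b=Δ3−h3·(2M3+M4)/6=277/510
t_q=17/4 → seg 1, τ=9/4; S=-3+-413/510·τ+431/340·τ²+-1693/9180·τ³=-2199/4352

  seg 0: a=2 b=-853/255 c=0 d=431/2040
  seg 1: a=-3 b=-413/510 c=431/340 d=-1693/9180
  seg 2: a=1 b=109/60 c=-20/51 d=367/9180
  seg 3: a=4 b=277/510 c=-11/340 d=11/2040
S(17/4) = -2199/4352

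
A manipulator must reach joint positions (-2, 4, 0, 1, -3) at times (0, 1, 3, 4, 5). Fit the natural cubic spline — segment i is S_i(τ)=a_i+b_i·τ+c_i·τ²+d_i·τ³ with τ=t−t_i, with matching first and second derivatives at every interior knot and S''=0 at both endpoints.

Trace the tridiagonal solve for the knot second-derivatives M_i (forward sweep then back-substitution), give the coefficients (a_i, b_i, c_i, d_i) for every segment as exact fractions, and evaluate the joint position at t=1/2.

  seg 0: a=-2 b=475/61 c=0 d=-109/61
  seg 1: a=4 b=148/61 c=-327/61 d=96/61
  seg 2: a=0 b=-8/61 c=249/61 d=-180/61
  seg 3: a=1 b=-50/61 c=-291/61 d=97/61
S(1/2) = 815/488

Δ: Δ0=6, Δ1=-2, Δ2=1, Δ3=-4
row 1: diag=6, rhs=-48; c'=1/3, d'=-8
row 2: denom=6−2·1/3=16/3; d'=(18−2·-8)/(16/3)=51/8
row 3: denom=4−1·3/16=61/16; d'=(-30−1·51/8)/(61/16)=-582/61
back: M3=-582/61
back: M2=51/8−3/16·-582/61=498/61
back: M1=-8−1/3·498/61=-654/61
M: M0=0, M1=-654/61, M2=498/61, M3=-582/61, M4=0
seg 0: a=-2, c=M0/2=0, d=(M1−M0)/(6·1)=-109/61, b=Δ0−h0·(2M0+M1)/6=475/61
seg 1: a=4, c=M1/2=-327/61, d=(M2−M1)/(6·2)=96/61, b=Δ1−h1·(2M1+M2)/6=148/61
seg 2: a=0, c=M2/2=249/61, d=(M3−M2)/(6·1)=-180/61, b=Δ2−h2·(2M2+M3)/6=-8/61
seg 3: a=1, c=M3/2=-291/61, d=(M4−M3)/(6·1)=97/61, b=Δ3−h3·(2M3+M4)/6=-50/61
t_q=1/2 → seg 0, τ=1/2; S=-2+475/61·τ+0·τ²+-109/61·τ³=815/488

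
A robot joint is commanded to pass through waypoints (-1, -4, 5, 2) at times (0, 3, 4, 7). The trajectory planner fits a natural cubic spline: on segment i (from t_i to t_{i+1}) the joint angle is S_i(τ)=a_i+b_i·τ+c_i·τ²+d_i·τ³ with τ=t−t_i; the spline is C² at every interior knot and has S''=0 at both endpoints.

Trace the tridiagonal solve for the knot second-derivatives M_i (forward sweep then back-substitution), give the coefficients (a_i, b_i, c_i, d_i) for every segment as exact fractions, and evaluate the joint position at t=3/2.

  seg 0: a=-1 b=-37/7 c=0 d=10/21
  seg 1: a=-4 b=53/7 c=30/7 d=-20/7
  seg 2: a=5 b=53/7 c=-30/7 d=10/21
S(3/2) = -205/28

Δ: Δ0=-1, Δ1=9, Δ2=-1
row 1: diag=8, rhs=60; c'=1/8, d'=15/2
row 2: denom=8−1·1/8=63/8; d'=(-60−1·15/2)/(63/8)=-60/7
back: M2=-60/7
back: M1=15/2−1/8·-60/7=60/7
M: M0=0, M1=60/7, M2=-60/7, M3=0
seg 0: a=-1, c=M0/2=0, d=(M1−M0)/(6·3)=10/21, b=Δ0−h0·(2M0+M1)/6=-37/7
seg 1: a=-4, c=M1/2=30/7, d=(M2−M1)/(6·1)=-20/7, b=Δ1−h1·(2M1+M2)/6=53/7
seg 2: a=5, c=M2/2=-30/7, d=(M3−M2)/(6·3)=10/21, b=Δ2−h2·(2M2+M3)/6=53/7
t_q=3/2 → seg 0, τ=3/2; S=-1+-37/7·τ+0·τ²+10/21·τ³=-205/28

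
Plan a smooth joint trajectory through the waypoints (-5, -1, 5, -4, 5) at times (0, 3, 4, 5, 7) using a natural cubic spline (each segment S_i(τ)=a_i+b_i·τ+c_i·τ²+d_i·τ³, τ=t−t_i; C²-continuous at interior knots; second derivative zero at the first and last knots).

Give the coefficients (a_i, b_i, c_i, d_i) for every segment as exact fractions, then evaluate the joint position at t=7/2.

  seg 0: a=-5 b=-2371/1068 c=0 d=1265/3204
  seg 1: a=-1 b=4507/534 c=1265/356 d=-6401/1068
  seg 2: a=5 b=-2599/1068 c=-1284/89 d=8395/1068
  seg 3: a=-4 b=-4115/534 c=3259/356 d=-3259/2136
S(7/2) = 9567/2848

Δ: Δ0=4/3, Δ1=6, Δ2=-9, Δ3=9/2
row 1: diag=8, rhs=28; c'=1/8, d'=7/2
row 2: denom=4−1·1/8=31/8; d'=(-90−1·7/2)/(31/8)=-748/31
row 3: denom=6−1·8/31=178/31; d'=(81−1·-748/31)/(178/31)=3259/178
back: M3=3259/178
back: M2=-748/31−8/31·3259/178=-2568/89
back: M1=7/2−1/8·-2568/89=1265/178
M: M0=0, M1=1265/178, M2=-2568/89, M3=3259/178, M4=0
seg 0: a=-5, c=M0/2=0, d=(M1−M0)/(6·3)=1265/3204, b=Δ0−h0·(2M0+M1)/6=-2371/1068
seg 1: a=-1, c=M1/2=1265/356, d=(M2−M1)/(6·1)=-6401/1068, b=Δ1−h1·(2M1+M2)/6=4507/534
seg 2: a=5, c=M2/2=-1284/89, d=(M3−M2)/(6·1)=8395/1068, b=Δ2−h2·(2M2+M3)/6=-2599/1068
seg 3: a=-4, c=M3/2=3259/356, d=(M4−M3)/(6·2)=-3259/2136, b=Δ3−h3·(2M3+M4)/6=-4115/534
t_q=7/2 → seg 1, τ=1/2; S=-1+4507/534·τ+1265/356·τ²+-6401/1068·τ³=9567/2848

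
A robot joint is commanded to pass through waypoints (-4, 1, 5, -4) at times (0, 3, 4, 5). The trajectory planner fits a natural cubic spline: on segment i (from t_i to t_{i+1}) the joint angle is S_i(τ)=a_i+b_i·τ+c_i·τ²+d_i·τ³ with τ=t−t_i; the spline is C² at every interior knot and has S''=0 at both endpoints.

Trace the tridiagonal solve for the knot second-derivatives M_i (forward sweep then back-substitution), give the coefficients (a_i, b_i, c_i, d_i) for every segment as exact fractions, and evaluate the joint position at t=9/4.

  seg 0: a=-4 b=-46/93 c=0 d=67/279
  seg 1: a=1 b=557/93 c=67/31 d=-386/93
  seg 2: a=5 b=-199/93 c=-319/31 d=319/93
S(9/4) = -4717/1984

Δ: Δ0=5/3, Δ1=4, Δ2=-9
row 1: diag=8, rhs=14; c'=1/8, d'=7/4
row 2: denom=4−1·1/8=31/8; d'=(-78−1·7/4)/(31/8)=-638/31
back: M2=-638/31
back: M1=7/4−1/8·-638/31=134/31
M: M0=0, M1=134/31, M2=-638/31, M3=0
seg 0: a=-4, c=M0/2=0, d=(M1−M0)/(6·3)=67/279, b=Δ0−h0·(2M0+M1)/6=-46/93
seg 1: a=1, c=M1/2=67/31, d=(M2−M1)/(6·1)=-386/93, b=Δ1−h1·(2M1+M2)/6=557/93
seg 2: a=5, c=M2/2=-319/31, d=(M3−M2)/(6·1)=319/93, b=Δ2−h2·(2M2+M3)/6=-199/93
t_q=9/4 → seg 0, τ=9/4; S=-4+-46/93·τ+0·τ²+67/279·τ³=-4717/1984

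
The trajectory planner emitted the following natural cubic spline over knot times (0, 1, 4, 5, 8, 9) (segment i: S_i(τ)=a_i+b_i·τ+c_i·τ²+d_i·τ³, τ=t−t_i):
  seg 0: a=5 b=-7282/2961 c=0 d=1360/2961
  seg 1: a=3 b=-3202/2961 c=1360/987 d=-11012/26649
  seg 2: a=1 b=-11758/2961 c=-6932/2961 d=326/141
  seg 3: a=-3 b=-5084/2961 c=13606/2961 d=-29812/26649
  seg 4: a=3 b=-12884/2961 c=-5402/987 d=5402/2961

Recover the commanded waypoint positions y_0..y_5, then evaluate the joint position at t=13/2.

y_0=5 y_1=3 y_2=1 y_3=-3 y_4=3 y_5=-5
S(13/2) = 325/329

y_0 = S_0(0) = a_0 = 5
y_1 = S_1(0) = a_1 = 3
y_2 = S_2(0) = a_2 = 1
y_3 = S_3(0) = a_3 = -3
y_4 = S_4(0) = a_4 = 3
y_5 = S_4(1) = -5
t_q=13/2 is in segment 3 (τ=3/2); S_3(τ)=325/329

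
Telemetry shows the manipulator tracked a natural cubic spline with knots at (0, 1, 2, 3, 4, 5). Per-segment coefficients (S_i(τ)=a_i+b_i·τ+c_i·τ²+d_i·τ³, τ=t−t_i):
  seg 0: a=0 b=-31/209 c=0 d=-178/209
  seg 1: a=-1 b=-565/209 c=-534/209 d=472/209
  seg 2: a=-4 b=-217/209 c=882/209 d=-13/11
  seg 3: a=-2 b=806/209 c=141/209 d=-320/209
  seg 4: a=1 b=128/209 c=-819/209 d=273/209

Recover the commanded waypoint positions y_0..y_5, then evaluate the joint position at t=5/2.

y_0=0 y_1=-1 y_2=-4 y_3=-2 y_4=1 y_5=-1
S(5/2) = -549/152

y_0 = S_0(0) = a_0 = 0
y_1 = S_1(0) = a_1 = -1
y_2 = S_2(0) = a_2 = -4
y_3 = S_3(0) = a_3 = -2
y_4 = S_4(0) = a_4 = 1
y_5 = S_4(1) = -1
t_q=5/2 is in segment 2 (τ=1/2); S_2(τ)=-549/152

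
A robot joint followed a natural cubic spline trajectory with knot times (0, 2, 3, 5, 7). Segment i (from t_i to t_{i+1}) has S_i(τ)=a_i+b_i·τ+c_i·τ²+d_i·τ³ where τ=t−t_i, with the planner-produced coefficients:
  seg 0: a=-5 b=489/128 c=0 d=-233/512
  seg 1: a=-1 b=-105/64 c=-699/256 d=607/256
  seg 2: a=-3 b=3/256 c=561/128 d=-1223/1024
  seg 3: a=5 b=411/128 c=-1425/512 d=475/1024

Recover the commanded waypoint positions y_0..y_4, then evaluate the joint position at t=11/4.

y_0 = S_0(0) = a_0 = -5
y_1 = S_1(0) = a_1 = -1
y_2 = S_2(0) = a_2 = -3
y_3 = S_3(0) = a_3 = 5
y_4 = S_3(2) = 4
t_q=11/4 is in segment 1 (τ=3/4); S_1(τ)=-45319/16384

y_0=-5 y_1=-1 y_2=-3 y_3=5 y_4=4
S(11/4) = -45319/16384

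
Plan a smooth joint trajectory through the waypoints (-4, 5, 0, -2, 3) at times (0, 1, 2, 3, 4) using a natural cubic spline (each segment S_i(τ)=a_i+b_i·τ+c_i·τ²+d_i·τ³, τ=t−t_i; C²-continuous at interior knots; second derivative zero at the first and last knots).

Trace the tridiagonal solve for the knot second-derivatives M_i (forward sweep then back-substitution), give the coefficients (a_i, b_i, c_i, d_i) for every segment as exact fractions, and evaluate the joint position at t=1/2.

Δ: Δ0=9, Δ1=-5, Δ2=-2, Δ3=5
row 1: diag=4, rhs=-84; c'=1/4, d'=-21
row 2: denom=4−1·1/4=15/4; d'=(18−1·-21)/(15/4)=52/5
row 3: denom=4−1·4/15=56/15; d'=(42−1·52/5)/(56/15)=237/28
back: M3=237/28
back: M2=52/5−4/15·237/28=57/7
back: M1=-21−1/4·57/7=-645/28
M: M0=0, M1=-645/28, M2=57/7, M3=237/28, M4=0
seg 0: a=-4, c=M0/2=0, d=(M1−M0)/(6·1)=-215/56, b=Δ0−h0·(2M0+M1)/6=719/56
seg 1: a=5, c=M1/2=-645/56, d=(M2−M1)/(6·1)=291/56, b=Δ1−h1·(2M1+M2)/6=37/28
seg 2: a=0, c=M2/2=57/14, d=(M3−M2)/(6·1)=3/56, b=Δ2−h2·(2M2+M3)/6=-49/8
seg 3: a=-2, c=M3/2=237/56, d=(M4−M3)/(6·1)=-79/56, b=Δ3−h3·(2M3+M4)/6=61/28
t_q=1/2 → seg 0, τ=1/2; S=-4+719/56·τ+0·τ²+-215/56·τ³=869/448

  seg 0: a=-4 b=719/56 c=0 d=-215/56
  seg 1: a=5 b=37/28 c=-645/56 d=291/56
  seg 2: a=0 b=-49/8 c=57/14 d=3/56
  seg 3: a=-2 b=61/28 c=237/56 d=-79/56
S(1/2) = 869/448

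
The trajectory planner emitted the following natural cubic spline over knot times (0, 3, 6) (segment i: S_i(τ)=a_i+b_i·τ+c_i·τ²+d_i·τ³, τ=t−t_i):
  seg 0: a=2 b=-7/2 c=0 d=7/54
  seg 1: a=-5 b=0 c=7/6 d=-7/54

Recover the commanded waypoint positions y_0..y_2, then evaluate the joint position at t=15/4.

y_0=2 y_1=-5 y_2=2
S(15/4) = -563/128

y_0 = S_0(0) = a_0 = 2
y_1 = S_1(0) = a_1 = -5
y_2 = S_1(3) = 2
t_q=15/4 is in segment 1 (τ=3/4); S_1(τ)=-563/128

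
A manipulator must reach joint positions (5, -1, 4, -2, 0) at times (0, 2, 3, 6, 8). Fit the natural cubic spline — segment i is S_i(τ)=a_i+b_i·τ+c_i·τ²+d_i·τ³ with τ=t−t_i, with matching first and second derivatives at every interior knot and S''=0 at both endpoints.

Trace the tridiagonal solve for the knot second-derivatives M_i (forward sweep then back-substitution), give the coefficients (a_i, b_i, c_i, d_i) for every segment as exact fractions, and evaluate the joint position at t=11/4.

Δ: Δ0=-3, Δ1=5, Δ2=-2, Δ3=1
row 1: diag=6, rhs=48; c'=1/6, d'=8
row 2: denom=8−1·1/6=47/6; d'=(-42−1·8)/(47/6)=-300/47
row 3: denom=10−3·18/47=416/47; d'=(18−3·-300/47)/(416/47)=873/208
back: M3=873/208
back: M2=-300/47−18/47·873/208=-831/104
back: M1=8−1/6·-831/104=1941/208
M: M0=0, M1=1941/208, M2=-831/104, M3=873/208, M4=0
seg 0: a=5, c=M0/2=0, d=(M1−M0)/(6·2)=647/832, b=Δ0−h0·(2M0+M1)/6=-1271/208
seg 1: a=-1, c=M1/2=1941/416, d=(M2−M1)/(6·1)=-1201/416, b=Δ1−h1·(2M1+M2)/6=335/104
seg 2: a=4, c=M2/2=-831/208, d=(M3−M2)/(6·3)=65/96, b=Δ2−h2·(2M2+M3)/6=1619/416
seg 3: a=-2, c=M3/2=873/416, d=(M4−M3)/(6·2)=-291/832, b=Δ3−h3·(2M3+M4)/6=-187/104
t_q=11/4 → seg 1, τ=3/4; S=-1+335/104·τ+1941/416·τ²+-1201/416·τ³=75145/26624

  seg 0: a=5 b=-1271/208 c=0 d=647/832
  seg 1: a=-1 b=335/104 c=1941/416 d=-1201/416
  seg 2: a=4 b=1619/416 c=-831/208 d=65/96
  seg 3: a=-2 b=-187/104 c=873/416 d=-291/832
S(11/4) = 75145/26624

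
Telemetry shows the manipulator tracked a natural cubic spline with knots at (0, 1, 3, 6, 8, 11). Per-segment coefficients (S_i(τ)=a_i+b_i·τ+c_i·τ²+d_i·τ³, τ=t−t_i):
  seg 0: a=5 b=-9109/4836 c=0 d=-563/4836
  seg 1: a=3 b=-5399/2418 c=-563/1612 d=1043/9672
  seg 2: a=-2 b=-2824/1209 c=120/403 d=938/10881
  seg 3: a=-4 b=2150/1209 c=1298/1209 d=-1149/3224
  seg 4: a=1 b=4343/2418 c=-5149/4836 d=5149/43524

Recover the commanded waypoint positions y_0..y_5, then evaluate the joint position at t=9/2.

y_0=5 y_1=3 y_2=-2 y_3=-4 y_4=1 y_5=0
S(9/2) = -7323/1612

y_0 = S_0(0) = a_0 = 5
y_1 = S_1(0) = a_1 = 3
y_2 = S_2(0) = a_2 = -2
y_3 = S_3(0) = a_3 = -4
y_4 = S_4(0) = a_4 = 1
y_5 = S_4(3) = 0
t_q=9/2 is in segment 2 (τ=3/2); S_2(τ)=-7323/1612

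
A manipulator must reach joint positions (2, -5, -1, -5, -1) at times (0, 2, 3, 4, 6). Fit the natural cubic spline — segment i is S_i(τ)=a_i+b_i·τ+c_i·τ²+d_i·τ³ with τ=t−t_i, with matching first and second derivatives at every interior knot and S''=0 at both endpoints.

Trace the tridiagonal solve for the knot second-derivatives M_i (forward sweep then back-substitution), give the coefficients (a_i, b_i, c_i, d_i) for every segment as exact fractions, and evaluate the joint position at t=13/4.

  seg 0: a=2 b=-305/44 c=0 d=151/176
  seg 1: a=-5 b=37/11 c=453/88 d=-397/88
  seg 2: a=-1 b=1/8 c=-369/44 d=375/88
  seg 3: a=-5 b=-85/22 c=387/88 d=-129/176
S(13/4) = -8033/5632

Δ: Δ0=-7/2, Δ1=4, Δ2=-4, Δ3=2
row 1: diag=6, rhs=45; c'=1/6, d'=15/2
row 2: denom=4−1·1/6=23/6; d'=(-48−1·15/2)/(23/6)=-333/23
row 3: denom=6−1·6/23=132/23; d'=(36−1·-333/23)/(132/23)=387/44
back: M3=387/44
back: M2=-333/23−6/23·387/44=-369/22
back: M1=15/2−1/6·-369/22=453/44
M: M0=0, M1=453/44, M2=-369/22, M3=387/44, M4=0
seg 0: a=2, c=M0/2=0, d=(M1−M0)/(6·2)=151/176, b=Δ0−h0·(2M0+M1)/6=-305/44
seg 1: a=-5, c=M1/2=453/88, d=(M2−M1)/(6·1)=-397/88, b=Δ1−h1·(2M1+M2)/6=37/11
seg 2: a=-1, c=M2/2=-369/44, d=(M3−M2)/(6·1)=375/88, b=Δ2−h2·(2M2+M3)/6=1/8
seg 3: a=-5, c=M3/2=387/88, d=(M4−M3)/(6·2)=-129/176, b=Δ3−h3·(2M3+M4)/6=-85/22
t_q=13/4 → seg 2, τ=1/4; S=-1+1/8·τ+-369/44·τ²+375/88·τ³=-8033/5632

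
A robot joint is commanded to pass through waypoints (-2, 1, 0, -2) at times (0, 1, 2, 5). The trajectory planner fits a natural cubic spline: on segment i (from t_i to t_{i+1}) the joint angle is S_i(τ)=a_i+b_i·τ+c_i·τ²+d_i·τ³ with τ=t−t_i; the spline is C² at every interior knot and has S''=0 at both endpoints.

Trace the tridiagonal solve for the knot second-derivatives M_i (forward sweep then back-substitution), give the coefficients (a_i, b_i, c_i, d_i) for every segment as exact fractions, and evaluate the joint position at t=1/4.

Δ: Δ0=3, Δ1=-1, Δ2=-2/3
row 1: diag=4, rhs=-24; c'=1/4, d'=-6
row 2: denom=8−1·1/4=31/4; d'=(2−1·-6)/(31/4)=32/31
back: M2=32/31
back: M1=-6−1/4·32/31=-194/31
M: M0=0, M1=-194/31, M2=32/31, M3=0
seg 0: a=-2, c=M0/2=0, d=(M1−M0)/(6·1)=-97/93, b=Δ0−h0·(2M0+M1)/6=376/93
seg 1: a=1, c=M1/2=-97/31, d=(M2−M1)/(6·1)=113/93, b=Δ1−h1·(2M1+M2)/6=85/93
seg 2: a=0, c=M2/2=16/31, d=(M3−M2)/(6·3)=-16/279, b=Δ2−h2·(2M2+M3)/6=-158/93
t_q=1/4 → seg 0, τ=1/4; S=-2+376/93·τ+0·τ²+-97/93·τ³=-1995/1984

  seg 0: a=-2 b=376/93 c=0 d=-97/93
  seg 1: a=1 b=85/93 c=-97/31 d=113/93
  seg 2: a=0 b=-158/93 c=16/31 d=-16/279
S(1/4) = -1995/1984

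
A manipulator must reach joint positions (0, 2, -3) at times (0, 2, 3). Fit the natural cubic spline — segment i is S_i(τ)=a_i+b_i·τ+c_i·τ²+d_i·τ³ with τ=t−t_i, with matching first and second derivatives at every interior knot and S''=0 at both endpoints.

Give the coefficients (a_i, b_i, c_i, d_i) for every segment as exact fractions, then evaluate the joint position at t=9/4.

  seg 0: a=0 b=3 c=0 d=-1/2
  seg 1: a=2 b=-3 c=-3 d=1
S(9/4) = 69/64

Δ: Δ0=1, Δ1=-5
row 1: diag=6, rhs=-36; c'=1/6, d'=-6
back: M1=-6
M: M0=0, M1=-6, M2=0
seg 0: a=0, c=M0/2=0, d=(M1−M0)/(6·2)=-1/2, b=Δ0−h0·(2M0+M1)/6=3
seg 1: a=2, c=M1/2=-3, d=(M2−M1)/(6·1)=1, b=Δ1−h1·(2M1+M2)/6=-3
t_q=9/4 → seg 1, τ=1/4; S=2+-3·τ+-3·τ²+1·τ³=69/64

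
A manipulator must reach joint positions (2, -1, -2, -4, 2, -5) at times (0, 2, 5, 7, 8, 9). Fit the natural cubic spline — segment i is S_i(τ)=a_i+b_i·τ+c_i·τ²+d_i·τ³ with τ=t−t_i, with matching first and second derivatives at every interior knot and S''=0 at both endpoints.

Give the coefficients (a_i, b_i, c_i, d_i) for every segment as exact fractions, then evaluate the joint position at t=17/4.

Δ: Δ0=-3/2, Δ1=-1/3, Δ2=-1, Δ3=6, Δ4=-7
row 1: diag=10, rhs=7; c'=3/10, d'=7/10
row 2: denom=10−3·3/10=91/10; d'=(-4−3·7/10)/(91/10)=-61/91
row 3: denom=6−2·20/91=506/91; d'=(42−2·-61/91)/(506/91)=1972/253
row 4: denom=4−1·91/506=1933/506; d'=(-78−1·1972/253)/(1933/506)=-43412/1933
back: M4=-43412/1933
back: M3=1972/253−91/506·-43412/1933=22874/1933
back: M2=-61/91−20/91·22874/1933=-6323/1933
back: M1=7/10−3/10·-6323/1933=3250/1933
M: M0=0, M1=3250/1933, M2=-6323/1933, M3=22874/1933, M4=-43412/1933, M5=0
seg 0: a=2, c=M0/2=0, d=(M1−M0)/(6·2)=1625/11598, b=Δ0−h0·(2M0+M1)/6=-23897/11598
seg 1: a=-1, c=M1/2=1625/1933, d=(M2−M1)/(6·3)=-3191/11598, b=Δ1−h1·(2M1+M2)/6=-4397/11598
seg 2: a=-2, c=M2/2=-6323/3866, d=(M3−M2)/(6·2)=29197/23196, b=Δ2−h2·(2M2+M3)/6=-16027/5799
seg 3: a=-4, c=M3/2=11437/1933, d=(M4−M3)/(6·1)=-33143/5799, b=Δ3−h3·(2M3+M4)/6=33626/5799
seg 4: a=2, c=M4/2=-21706/1933, d=(M5−M4)/(6·1)=21706/5799, b=Δ4−h4·(2M4+M5)/6=2819/5799
t_q=17/4 → seg 1, τ=9/4; S=-1+-4397/11598·τ+1625/1933·τ²+-3191/11598·τ³=-180893/247424

  seg 0: a=2 b=-23897/11598 c=0 d=1625/11598
  seg 1: a=-1 b=-4397/11598 c=1625/1933 d=-3191/11598
  seg 2: a=-2 b=-16027/5799 c=-6323/3866 d=29197/23196
  seg 3: a=-4 b=33626/5799 c=11437/1933 d=-33143/5799
  seg 4: a=2 b=2819/5799 c=-21706/1933 d=21706/5799
S(17/4) = -180893/247424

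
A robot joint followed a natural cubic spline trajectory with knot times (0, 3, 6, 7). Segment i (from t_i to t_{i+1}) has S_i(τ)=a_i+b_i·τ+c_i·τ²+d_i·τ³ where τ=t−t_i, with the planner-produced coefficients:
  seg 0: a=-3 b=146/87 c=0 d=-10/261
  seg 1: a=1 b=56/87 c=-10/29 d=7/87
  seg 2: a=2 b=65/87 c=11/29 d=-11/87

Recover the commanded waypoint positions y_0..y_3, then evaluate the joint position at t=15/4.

y_0 = S_0(0) = a_0 = -3
y_1 = S_1(0) = a_1 = 1
y_2 = S_2(0) = a_2 = 2
y_3 = S_2(1) = 3
t_q=15/4 is in segment 1 (τ=3/4); S_1(τ)=2455/1856

y_0=-3 y_1=1 y_2=2 y_3=3
S(15/4) = 2455/1856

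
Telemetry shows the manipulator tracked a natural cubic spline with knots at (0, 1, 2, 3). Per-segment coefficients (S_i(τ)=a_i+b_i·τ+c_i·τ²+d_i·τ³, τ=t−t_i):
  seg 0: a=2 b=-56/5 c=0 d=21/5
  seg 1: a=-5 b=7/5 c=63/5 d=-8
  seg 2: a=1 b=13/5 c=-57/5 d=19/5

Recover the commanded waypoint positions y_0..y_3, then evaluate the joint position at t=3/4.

y_0 = S_0(0) = a_0 = 2
y_1 = S_1(0) = a_1 = -5
y_2 = S_2(0) = a_2 = 1
y_3 = S_2(1) = -4
t_q=3/4 is in segment 0 (τ=3/4); S_0(τ)=-1481/320

y_0=2 y_1=-5 y_2=1 y_3=-4
S(3/4) = -1481/320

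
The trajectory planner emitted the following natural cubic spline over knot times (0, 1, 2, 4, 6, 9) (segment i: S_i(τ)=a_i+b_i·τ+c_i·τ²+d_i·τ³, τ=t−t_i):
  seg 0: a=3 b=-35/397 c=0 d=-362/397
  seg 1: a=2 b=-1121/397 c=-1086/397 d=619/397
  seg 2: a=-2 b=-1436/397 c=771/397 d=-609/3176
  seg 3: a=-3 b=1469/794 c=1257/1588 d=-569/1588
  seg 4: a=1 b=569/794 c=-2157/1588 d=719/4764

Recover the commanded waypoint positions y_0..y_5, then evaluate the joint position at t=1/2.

y_0=3 y_1=2 y_2=-2 y_3=-3 y_4=1 y_5=-5
S(1/2) = 4513/1588

y_0 = S_0(0) = a_0 = 3
y_1 = S_1(0) = a_1 = 2
y_2 = S_2(0) = a_2 = -2
y_3 = S_3(0) = a_3 = -3
y_4 = S_4(0) = a_4 = 1
y_5 = S_4(3) = -5
t_q=1/2 is in segment 0 (τ=1/2); S_0(τ)=4513/1588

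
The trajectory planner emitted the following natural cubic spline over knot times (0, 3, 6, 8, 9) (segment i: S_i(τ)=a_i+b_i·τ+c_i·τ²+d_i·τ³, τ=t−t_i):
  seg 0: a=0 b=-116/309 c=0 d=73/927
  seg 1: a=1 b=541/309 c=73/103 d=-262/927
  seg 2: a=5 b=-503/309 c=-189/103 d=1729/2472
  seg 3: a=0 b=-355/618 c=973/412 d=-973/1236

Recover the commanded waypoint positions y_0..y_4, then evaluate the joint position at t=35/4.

y_0 = S_0(0) = a_0 = 0
y_1 = S_1(0) = a_1 = 1
y_2 = S_2(0) = a_2 = 5
y_3 = S_3(0) = a_3 = 0
y_4 = S_3(1) = 1
t_q=35/4 is in segment 3 (τ=3/4); S_3(τ)=14911/26368

y_0=0 y_1=1 y_2=5 y_3=0 y_4=1
S(35/4) = 14911/26368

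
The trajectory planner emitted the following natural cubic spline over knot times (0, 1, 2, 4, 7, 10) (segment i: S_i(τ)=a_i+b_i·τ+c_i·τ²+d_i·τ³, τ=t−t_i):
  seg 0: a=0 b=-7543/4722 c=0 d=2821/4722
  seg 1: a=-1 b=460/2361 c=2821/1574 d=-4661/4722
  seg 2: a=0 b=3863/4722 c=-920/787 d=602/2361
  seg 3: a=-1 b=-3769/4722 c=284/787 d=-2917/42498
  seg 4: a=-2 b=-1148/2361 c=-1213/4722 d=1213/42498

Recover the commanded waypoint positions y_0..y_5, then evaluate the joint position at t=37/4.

y_0 = S_0(0) = a_0 = 0
y_1 = S_1(0) = a_1 = -1
y_2 = S_2(0) = a_2 = 0
y_3 = S_3(0) = a_3 = -1
y_4 = S_4(0) = a_4 = -2
y_5 = S_4(3) = -5
t_q=37/4 is in segment 4 (τ=9/4); S_4(τ)=-409933/100736

y_0=0 y_1=-1 y_2=0 y_3=-1 y_4=-2 y_5=-5
S(37/4) = -409933/100736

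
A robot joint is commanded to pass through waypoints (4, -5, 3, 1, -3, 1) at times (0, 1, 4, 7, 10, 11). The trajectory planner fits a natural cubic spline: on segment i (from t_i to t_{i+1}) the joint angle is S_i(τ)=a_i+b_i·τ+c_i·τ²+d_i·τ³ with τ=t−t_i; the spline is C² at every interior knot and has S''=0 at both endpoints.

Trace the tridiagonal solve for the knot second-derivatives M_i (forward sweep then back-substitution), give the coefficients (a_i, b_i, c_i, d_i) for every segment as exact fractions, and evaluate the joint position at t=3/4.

  seg 0: a=4 b=-24985/2331 c=0 d=4006/2331
  seg 1: a=-5 b=-12967/2331 c=4006/777 d=-16871/20979
  seg 2: a=3 b=8528/2331 c=-4853/2331 d=121/567
  seg 3: a=1 b=-7159/2331 c=-376/2331 d=5179/20979
  seg 4: a=-3 b=6122/2331 c=1601/777 d=-1601/2331
S(3/4) = -11771/3552

Δ: Δ0=-9, Δ1=8/3, Δ2=-2/3, Δ3=-4/3, Δ4=4
row 1: diag=8, rhs=70; c'=3/8, d'=35/4
row 2: denom=12−3·3/8=87/8; d'=(-20−3·35/4)/(87/8)=-370/87
row 3: denom=12−3·8/29=324/29; d'=(-4−3·-370/87)/(324/29)=127/162
row 4: denom=8−3·29/108=259/36; d'=(32−3·127/162)/(259/36)=3202/777
back: M4=3202/777
back: M3=127/162−29/108·3202/777=-752/2331
back: M2=-370/87−8/29·-752/2331=-9706/2331
back: M1=35/4−3/8·-9706/2331=8012/777
M: M0=0, M1=8012/777, M2=-9706/2331, M3=-752/2331, M4=3202/777, M5=0
seg 0: a=4, c=M0/2=0, d=(M1−M0)/(6·1)=4006/2331, b=Δ0−h0·(2M0+M1)/6=-24985/2331
seg 1: a=-5, c=M1/2=4006/777, d=(M2−M1)/(6·3)=-16871/20979, b=Δ1−h1·(2M1+M2)/6=-12967/2331
seg 2: a=3, c=M2/2=-4853/2331, d=(M3−M2)/(6·3)=121/567, b=Δ2−h2·(2M2+M3)/6=8528/2331
seg 3: a=1, c=M3/2=-376/2331, d=(M4−M3)/(6·3)=5179/20979, b=Δ3−h3·(2M3+M4)/6=-7159/2331
seg 4: a=-3, c=M4/2=1601/777, d=(M5−M4)/(6·1)=-1601/2331, b=Δ4−h4·(2M4+M5)/6=6122/2331
t_q=3/4 → seg 0, τ=3/4; S=4+-24985/2331·τ+0·τ²+4006/2331·τ³=-11771/3552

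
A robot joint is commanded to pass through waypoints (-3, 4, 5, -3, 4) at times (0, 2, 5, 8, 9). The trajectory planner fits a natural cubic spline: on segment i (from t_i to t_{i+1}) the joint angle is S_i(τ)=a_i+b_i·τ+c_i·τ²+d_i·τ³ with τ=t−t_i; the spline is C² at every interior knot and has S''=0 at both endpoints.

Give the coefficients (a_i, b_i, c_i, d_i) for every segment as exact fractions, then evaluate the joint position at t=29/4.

Δ: Δ0=7/2, Δ1=1/3, Δ2=-8/3, Δ3=7
row 1: diag=10, rhs=-19; c'=3/10, d'=-19/10
row 2: denom=12−3·3/10=111/10; d'=(-18−3·-19/10)/(111/10)=-41/37
row 3: denom=8−3·10/37=266/37; d'=(58−3·-41/37)/(266/37)=2269/266
back: M3=2269/266
back: M2=-41/37−10/37·2269/266=-454/133
back: M1=-19/10−3/10·-454/133=-233/266
M: M0=0, M1=-233/266, M2=-454/133, M3=2269/266, M4=0
seg 0: a=-3, c=M0/2=0, d=(M1−M0)/(6·2)=-233/3192, b=Δ0−h0·(2M0+M1)/6=1513/399
seg 1: a=4, c=M1/2=-233/532, d=(M2−M1)/(6·3)=-75/532, b=Δ1−h1·(2M1+M2)/6=2327/798
seg 2: a=5, c=M2/2=-227/133, d=(M3−M2)/(6·3)=353/532, b=Δ2−h2·(2M2+M3)/6=-5615/1596
seg 3: a=-3, c=M3/2=2269/532, d=(M4−M3)/(6·1)=-2269/1596, b=Δ3−h3·(2M3+M4)/6=3317/798
t_q=29/4 → seg 2, τ=9/4; S=5+-5615/1596·τ+-227/133·τ²+353/532·τ³=-7165/1792

  seg 0: a=-3 b=1513/399 c=0 d=-233/3192
  seg 1: a=4 b=2327/798 c=-233/532 d=-75/532
  seg 2: a=5 b=-5615/1596 c=-227/133 d=353/532
  seg 3: a=-3 b=3317/798 c=2269/532 d=-2269/1596
S(29/4) = -7165/1792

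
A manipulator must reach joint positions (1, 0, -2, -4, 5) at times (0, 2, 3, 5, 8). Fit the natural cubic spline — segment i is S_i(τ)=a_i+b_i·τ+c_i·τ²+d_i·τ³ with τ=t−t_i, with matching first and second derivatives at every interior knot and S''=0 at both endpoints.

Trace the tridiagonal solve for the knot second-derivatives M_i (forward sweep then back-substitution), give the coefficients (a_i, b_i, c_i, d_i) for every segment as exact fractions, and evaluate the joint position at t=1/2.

Δ: Δ0=-1/2, Δ1=-2, Δ2=-1, Δ3=3
row 1: diag=6, rhs=-9; c'=1/6, d'=-3/2
row 2: denom=6−1·1/6=35/6; d'=(6−1·-3/2)/(35/6)=9/7
row 3: denom=10−2·12/35=326/35; d'=(24−2·9/7)/(326/35)=375/163
back: M3=375/163
back: M2=9/7−12/35·375/163=81/163
back: M1=-3/2−1/6·81/163=-258/163
M: M0=0, M1=-258/163, M2=81/163, M3=375/163, M4=0
seg 0: a=1, c=M0/2=0, d=(M1−M0)/(6·2)=-43/326, b=Δ0−h0·(2M0+M1)/6=9/326
seg 1: a=0, c=M1/2=-129/163, d=(M2−M1)/(6·1)=113/326, b=Δ1−h1·(2M1+M2)/6=-507/326
seg 2: a=-2, c=M2/2=81/326, d=(M3−M2)/(6·2)=49/326, b=Δ2−h2·(2M2+M3)/6=-342/163
seg 3: a=-4, c=M3/2=375/326, d=(M4−M3)/(6·3)=-125/978, b=Δ3−h3·(2M3+M4)/6=114/163
t_q=1/2 → seg 0, τ=1/2; S=1+9/326·τ+0·τ²+-43/326·τ³=2601/2608

  seg 0: a=1 b=9/326 c=0 d=-43/326
  seg 1: a=0 b=-507/326 c=-129/163 d=113/326
  seg 2: a=-2 b=-342/163 c=81/326 d=49/326
  seg 3: a=-4 b=114/163 c=375/326 d=-125/978
S(1/2) = 2601/2608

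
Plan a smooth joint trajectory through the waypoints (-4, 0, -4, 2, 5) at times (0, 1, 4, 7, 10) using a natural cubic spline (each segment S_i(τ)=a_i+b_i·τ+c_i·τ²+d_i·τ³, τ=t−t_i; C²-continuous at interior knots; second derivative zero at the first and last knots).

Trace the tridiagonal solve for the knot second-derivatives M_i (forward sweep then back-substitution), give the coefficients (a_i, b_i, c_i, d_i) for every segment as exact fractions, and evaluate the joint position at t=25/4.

  seg 0: a=-4 b=1579/324 c=0 d=-283/324
  seg 1: a=0 b=365/162 c=-283/108 d=1385/2916
  seg 2: a=-4 b=-209/324 c=134/81 d=-751/2916
  seg 3: a=2 b=377/162 c=-215/324 d=215/2916
S(25/4) = -23/2304

Δ: Δ0=4, Δ1=-4/3, Δ2=2, Δ3=1
row 1: diag=8, rhs=-32; c'=3/8, d'=-4
row 2: denom=12−3·3/8=87/8; d'=(20−3·-4)/(87/8)=256/87
row 3: denom=12−3·8/29=324/29; d'=(-6−3·256/87)/(324/29)=-215/162
back: M3=-215/162
back: M2=256/87−8/29·-215/162=268/81
back: M1=-4−3/8·268/81=-283/54
M: M0=0, M1=-283/54, M2=268/81, M3=-215/162, M4=0
seg 0: a=-4, c=M0/2=0, d=(M1−M0)/(6·1)=-283/324, b=Δ0−h0·(2M0+M1)/6=1579/324
seg 1: a=0, c=M1/2=-283/108, d=(M2−M1)/(6·3)=1385/2916, b=Δ1−h1·(2M1+M2)/6=365/162
seg 2: a=-4, c=M2/2=134/81, d=(M3−M2)/(6·3)=-751/2916, b=Δ2−h2·(2M2+M3)/6=-209/324
seg 3: a=2, c=M3/2=-215/324, d=(M4−M3)/(6·3)=215/2916, b=Δ3−h3·(2M3+M4)/6=377/162
t_q=25/4 → seg 2, τ=9/4; S=-4+-209/324·τ+134/81·τ²+-751/2916·τ³=-23/2304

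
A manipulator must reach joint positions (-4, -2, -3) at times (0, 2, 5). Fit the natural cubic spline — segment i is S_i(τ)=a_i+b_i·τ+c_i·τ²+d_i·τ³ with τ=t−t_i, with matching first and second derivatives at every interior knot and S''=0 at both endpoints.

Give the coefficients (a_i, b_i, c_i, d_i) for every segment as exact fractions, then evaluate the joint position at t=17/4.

Δ: Δ0=1, Δ1=-1/3
row 1: diag=10, rhs=-8; c'=3/10, d'=-4/5
back: M1=-4/5
M: M0=0, M1=-4/5, M2=0
seg 0: a=-4, c=M0/2=0, d=(M1−M0)/(6·2)=-1/15, b=Δ0−h0·(2M0+M1)/6=19/15
seg 1: a=-2, c=M1/2=-2/5, d=(M2−M1)/(6·3)=2/45, b=Δ1−h1·(2M1+M2)/6=7/15
t_q=17/4 → seg 1, τ=9/4; S=-2+7/15·τ+-2/5·τ²+2/45·τ³=-79/32

  seg 0: a=-4 b=19/15 c=0 d=-1/15
  seg 1: a=-2 b=7/15 c=-2/5 d=2/45
S(17/4) = -79/32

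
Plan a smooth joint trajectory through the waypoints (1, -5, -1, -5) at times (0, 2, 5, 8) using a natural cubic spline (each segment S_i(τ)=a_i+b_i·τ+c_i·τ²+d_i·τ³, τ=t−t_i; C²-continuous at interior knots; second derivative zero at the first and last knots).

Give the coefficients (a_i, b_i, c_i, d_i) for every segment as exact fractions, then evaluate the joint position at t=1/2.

Δ: Δ0=-3, Δ1=4/3, Δ2=-4/3
row 1: diag=10, rhs=26; c'=3/10, d'=13/5
row 2: denom=12−3·3/10=111/10; d'=(-16−3·13/5)/(111/10)=-238/111
back: M2=-238/111
back: M1=13/5−3/10·-238/111=120/37
M: M0=0, M1=120/37, M2=-238/111, M3=0
seg 0: a=1, c=M0/2=0, d=(M1−M0)/(6·2)=10/37, b=Δ0−h0·(2M0+M1)/6=-151/37
seg 1: a=-5, c=M1/2=60/37, d=(M2−M1)/(6·3)=-299/999, b=Δ1−h1·(2M1+M2)/6=-31/37
seg 2: a=-1, c=M2/2=-119/111, d=(M3−M2)/(6·3)=119/999, b=Δ2−h2·(2M2+M3)/6=30/37
t_q=1/2 → seg 0, τ=1/2; S=1+-151/37·τ+0·τ²+10/37·τ³=-149/148

  seg 0: a=1 b=-151/37 c=0 d=10/37
  seg 1: a=-5 b=-31/37 c=60/37 d=-299/999
  seg 2: a=-1 b=30/37 c=-119/111 d=119/999
S(1/2) = -149/148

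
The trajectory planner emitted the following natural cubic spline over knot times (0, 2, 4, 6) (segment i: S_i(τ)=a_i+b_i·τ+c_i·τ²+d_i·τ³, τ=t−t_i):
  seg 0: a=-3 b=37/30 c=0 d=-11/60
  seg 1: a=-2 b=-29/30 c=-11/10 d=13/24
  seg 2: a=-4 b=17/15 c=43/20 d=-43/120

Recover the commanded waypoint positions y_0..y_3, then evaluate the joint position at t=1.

y_0 = S_0(0) = a_0 = -3
y_1 = S_1(0) = a_1 = -2
y_2 = S_2(0) = a_2 = -4
y_3 = S_2(2) = 4
t_q=1 is in segment 0 (τ=1); S_0(τ)=-39/20

y_0=-3 y_1=-2 y_2=-4 y_3=4
S(1) = -39/20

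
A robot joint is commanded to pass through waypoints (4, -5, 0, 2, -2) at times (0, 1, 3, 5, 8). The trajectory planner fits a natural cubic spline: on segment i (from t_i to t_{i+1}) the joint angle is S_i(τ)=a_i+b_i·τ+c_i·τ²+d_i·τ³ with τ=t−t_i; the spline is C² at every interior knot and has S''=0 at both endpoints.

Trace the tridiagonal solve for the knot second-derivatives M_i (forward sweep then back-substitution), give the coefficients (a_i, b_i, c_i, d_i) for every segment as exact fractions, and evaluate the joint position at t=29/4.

  seg 0: a=4 b=-3479/312 c=0 d=671/312
  seg 1: a=-5 b=-733/156 c=671/104 d=-445/312
  seg 2: a=0 b=623/156 c=-219/104 d=95/312
  seg 3: a=2 b=-121/156 c=-29/104 d=29/936
S(29/4) = -5351/6656

Δ: Δ0=-9, Δ1=5/2, Δ2=1, Δ3=-4/3
row 1: diag=6, rhs=69; c'=1/3, d'=23/2
row 2: denom=8−2·1/3=22/3; d'=(-9−2·23/2)/(22/3)=-48/11
row 3: denom=10−2·3/11=104/11; d'=(-14−2·-48/11)/(104/11)=-29/52
back: M3=-29/52
back: M2=-48/11−3/11·-29/52=-219/52
back: M1=23/2−1/3·-219/52=671/52
M: M0=0, M1=671/52, M2=-219/52, M3=-29/52, M4=0
seg 0: a=4, c=M0/2=0, d=(M1−M0)/(6·1)=671/312, b=Δ0−h0·(2M0+M1)/6=-3479/312
seg 1: a=-5, c=M1/2=671/104, d=(M2−M1)/(6·2)=-445/312, b=Δ1−h1·(2M1+M2)/6=-733/156
seg 2: a=0, c=M2/2=-219/104, d=(M3−M2)/(6·2)=95/312, b=Δ2−h2·(2M2+M3)/6=623/156
seg 3: a=2, c=M3/2=-29/104, d=(M4−M3)/(6·3)=29/936, b=Δ3−h3·(2M3+M4)/6=-121/156
t_q=29/4 → seg 3, τ=9/4; S=2+-121/156·τ+-29/104·τ²+29/936·τ³=-5351/6656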